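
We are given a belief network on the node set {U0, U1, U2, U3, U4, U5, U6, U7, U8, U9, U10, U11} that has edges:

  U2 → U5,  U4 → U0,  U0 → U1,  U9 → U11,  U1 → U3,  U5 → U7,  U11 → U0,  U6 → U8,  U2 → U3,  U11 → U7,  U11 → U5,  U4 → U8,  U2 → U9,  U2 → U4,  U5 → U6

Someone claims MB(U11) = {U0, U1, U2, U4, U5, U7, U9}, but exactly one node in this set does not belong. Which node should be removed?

Recall MB(v) = parents ∪ children ∪ spouses, where spouses are the other parents of v's children.
Ch(U11) = {U0, U5, U7}.
Pa(U11) = {U9}.
For each child, the remaining parents (spouses of U11):
  U5 also has parent U2.
  parents(U0) \ {U11} = {U4}.
  parents(U7) \ {U11} = {U5}.
MB(U11) = {U0, U2, U4, U5, U7, U9}.
U1 is neither a parent, child, nor co-parent of U11, so it does not belong.

U1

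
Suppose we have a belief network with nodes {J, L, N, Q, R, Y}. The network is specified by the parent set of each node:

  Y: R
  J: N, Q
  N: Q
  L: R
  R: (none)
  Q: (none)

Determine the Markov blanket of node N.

N's children: J.
Parents of N: Q.
Co-parents of N (other parents of its children):
  J: Q
Union: {Q} ∪ {J} ∪ {Q} = {J, Q}.

{J, Q}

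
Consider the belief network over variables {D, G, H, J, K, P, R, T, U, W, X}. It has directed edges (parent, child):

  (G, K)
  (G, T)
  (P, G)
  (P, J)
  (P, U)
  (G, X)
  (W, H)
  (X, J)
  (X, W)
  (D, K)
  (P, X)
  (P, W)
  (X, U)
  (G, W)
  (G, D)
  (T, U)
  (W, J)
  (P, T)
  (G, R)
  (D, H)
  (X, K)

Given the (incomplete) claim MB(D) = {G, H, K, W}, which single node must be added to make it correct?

D's parents: G.
D's children: H, K.
Other parents of D's children:
  H's other parent is W.
  K also has parents G, X.
MB(D) = {G, H, K, W, X}.
Comparing with the claimed set, X is missing.

X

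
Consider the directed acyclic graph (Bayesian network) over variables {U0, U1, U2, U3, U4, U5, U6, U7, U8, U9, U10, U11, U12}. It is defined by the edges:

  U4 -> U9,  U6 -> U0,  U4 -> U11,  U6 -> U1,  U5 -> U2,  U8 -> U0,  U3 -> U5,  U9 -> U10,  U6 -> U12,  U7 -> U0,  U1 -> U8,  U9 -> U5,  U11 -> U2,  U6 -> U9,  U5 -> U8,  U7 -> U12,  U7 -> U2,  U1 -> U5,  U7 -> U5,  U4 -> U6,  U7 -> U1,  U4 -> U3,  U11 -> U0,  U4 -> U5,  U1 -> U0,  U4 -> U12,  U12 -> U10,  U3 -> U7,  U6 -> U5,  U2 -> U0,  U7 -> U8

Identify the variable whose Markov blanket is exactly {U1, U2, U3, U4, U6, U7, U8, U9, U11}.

The target node must have every member of {U1, U2, U3, U4, U6, U7, U8, U9, U11} as a parent, child, or co-parent, and no others.
Parents of U5: U1, U3, U4, U6, U7, U9; children: U2, U8; co-parents: U1, U7, U11.
These exactly cover the given set, so the node is U5.

U5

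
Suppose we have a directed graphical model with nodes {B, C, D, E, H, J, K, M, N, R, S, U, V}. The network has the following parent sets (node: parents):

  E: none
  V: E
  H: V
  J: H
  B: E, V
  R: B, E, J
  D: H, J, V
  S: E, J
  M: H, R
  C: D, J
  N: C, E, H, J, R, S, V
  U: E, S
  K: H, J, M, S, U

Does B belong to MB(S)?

No

S's parents: E, J.
S's children: K, N, U.
For each child, the remaining parents (spouses of S):
  N's other parents are C, E, H, J, R, V.
  U's other parent is E.
  parents(K) \ {S} = {H, J, M, U}.
MB(S) = {C, E, H, J, K, M, N, R, U, V}; B is not in this set.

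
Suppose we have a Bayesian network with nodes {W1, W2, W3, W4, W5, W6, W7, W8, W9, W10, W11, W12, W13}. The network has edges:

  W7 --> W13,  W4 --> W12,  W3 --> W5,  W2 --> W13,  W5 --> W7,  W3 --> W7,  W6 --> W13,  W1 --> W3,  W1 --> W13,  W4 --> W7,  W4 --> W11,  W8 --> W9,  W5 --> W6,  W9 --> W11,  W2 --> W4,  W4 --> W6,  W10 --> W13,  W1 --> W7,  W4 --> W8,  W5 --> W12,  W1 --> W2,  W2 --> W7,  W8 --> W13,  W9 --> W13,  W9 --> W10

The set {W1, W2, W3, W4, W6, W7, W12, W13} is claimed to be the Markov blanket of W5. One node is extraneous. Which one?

W13

The Markov blanket of a node is its parents, its children, and the other parents of its children.
W5 has parent W3.
W5's children: W6, W7, W12.
Co-parents of W5 (other parents of its children):
  W6: W4
  W7: W1, W2, W3, W4
  W12: W4
MB(W5) = {W1, W2, W3, W4, W6, W7, W12}.
W13 is neither a parent, child, nor co-parent of W5, so it does not belong.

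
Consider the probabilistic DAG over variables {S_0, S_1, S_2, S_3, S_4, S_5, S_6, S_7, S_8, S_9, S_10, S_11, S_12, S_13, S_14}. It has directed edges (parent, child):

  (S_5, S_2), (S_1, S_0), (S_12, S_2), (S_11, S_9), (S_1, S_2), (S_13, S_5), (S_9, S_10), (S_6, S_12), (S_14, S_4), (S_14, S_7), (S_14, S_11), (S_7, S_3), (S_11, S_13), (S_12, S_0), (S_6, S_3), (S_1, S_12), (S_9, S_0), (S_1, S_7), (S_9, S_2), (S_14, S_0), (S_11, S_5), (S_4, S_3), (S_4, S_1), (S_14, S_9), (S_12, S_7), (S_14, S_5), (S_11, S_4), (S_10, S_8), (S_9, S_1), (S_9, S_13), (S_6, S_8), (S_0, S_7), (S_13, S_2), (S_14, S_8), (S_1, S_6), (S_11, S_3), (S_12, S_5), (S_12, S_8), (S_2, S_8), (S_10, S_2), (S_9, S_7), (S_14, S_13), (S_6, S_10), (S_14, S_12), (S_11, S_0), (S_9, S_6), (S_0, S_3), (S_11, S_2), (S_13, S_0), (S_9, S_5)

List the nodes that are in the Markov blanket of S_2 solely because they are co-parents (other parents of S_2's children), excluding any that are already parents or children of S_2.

{S_6, S_14}

Children of S_2: S_8.
  S_8's other parents are S_6, S_10, S_12, S_14.
Excluding nodes already adjacent to S_2 (S_1, S_5, S_8, S_9, S_10, S_11, S_12, S_13), the co-parent-only contribution is {S_6, S_14}.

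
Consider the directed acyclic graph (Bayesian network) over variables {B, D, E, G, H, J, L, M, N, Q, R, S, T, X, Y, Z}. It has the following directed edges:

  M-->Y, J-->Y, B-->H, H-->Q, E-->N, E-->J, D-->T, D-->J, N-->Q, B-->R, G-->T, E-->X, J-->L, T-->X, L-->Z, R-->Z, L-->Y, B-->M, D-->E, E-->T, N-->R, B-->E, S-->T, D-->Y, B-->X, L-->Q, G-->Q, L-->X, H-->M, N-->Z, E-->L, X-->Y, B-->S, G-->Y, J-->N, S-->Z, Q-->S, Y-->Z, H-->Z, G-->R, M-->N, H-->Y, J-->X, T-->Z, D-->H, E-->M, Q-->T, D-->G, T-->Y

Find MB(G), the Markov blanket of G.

{B, D, E, H, J, L, M, N, Q, R, S, T, X, Y}

Recall MB(v) = parents ∪ children ∪ spouses, where spouses are the other parents of v's children.
G has parent D.
Children of G: Q, R, T, Y.
For each child, the remaining parents (spouses of G):
  Q: H, L, N
  R: B, N
  T: D, E, Q, S
  Y: D, H, J, L, M, T, X
MB(G) = {B, D, E, H, J, L, M, N, Q, R, S, T, X, Y}.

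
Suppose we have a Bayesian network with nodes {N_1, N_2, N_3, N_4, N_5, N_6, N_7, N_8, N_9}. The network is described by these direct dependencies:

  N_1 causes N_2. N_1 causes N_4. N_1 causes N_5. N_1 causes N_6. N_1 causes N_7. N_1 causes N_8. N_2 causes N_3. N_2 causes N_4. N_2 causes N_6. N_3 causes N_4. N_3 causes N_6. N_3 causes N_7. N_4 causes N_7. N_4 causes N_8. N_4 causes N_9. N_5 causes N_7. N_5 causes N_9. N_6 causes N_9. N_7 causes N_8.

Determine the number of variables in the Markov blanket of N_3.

By definition, MB(N_3) is built from N_3's parents, N_3's children, and the co-parents of N_3.
Ch(N_3) = {N_4, N_6, N_7}.
Pa(N_3) = {N_2}.
For each child, the remaining parents (spouses of N_3):
  N_4: N_1, N_2
  N_6: N_1, N_2
  N_7: N_1, N_4, N_5
MB(N_3) = {N_1, N_2, N_4, N_5, N_6, N_7}, which has 6 nodes.

6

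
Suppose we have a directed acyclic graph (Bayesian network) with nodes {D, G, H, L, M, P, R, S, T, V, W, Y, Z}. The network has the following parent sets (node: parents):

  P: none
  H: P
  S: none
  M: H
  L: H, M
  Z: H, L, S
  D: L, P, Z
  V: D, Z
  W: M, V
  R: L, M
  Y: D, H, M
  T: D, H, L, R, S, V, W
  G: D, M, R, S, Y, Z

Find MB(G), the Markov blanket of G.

{D, M, R, S, Y, Z}

A node's Markov blanket = Pa ∪ Ch ∪ (parents of Ch other than the node itself).
G's parents: D, M, R, S, Y, Z.
Ch(G) = {}.
G has no children, so there are no co-parents.
Taking the union gives {D, M, R, S, Y, Z}.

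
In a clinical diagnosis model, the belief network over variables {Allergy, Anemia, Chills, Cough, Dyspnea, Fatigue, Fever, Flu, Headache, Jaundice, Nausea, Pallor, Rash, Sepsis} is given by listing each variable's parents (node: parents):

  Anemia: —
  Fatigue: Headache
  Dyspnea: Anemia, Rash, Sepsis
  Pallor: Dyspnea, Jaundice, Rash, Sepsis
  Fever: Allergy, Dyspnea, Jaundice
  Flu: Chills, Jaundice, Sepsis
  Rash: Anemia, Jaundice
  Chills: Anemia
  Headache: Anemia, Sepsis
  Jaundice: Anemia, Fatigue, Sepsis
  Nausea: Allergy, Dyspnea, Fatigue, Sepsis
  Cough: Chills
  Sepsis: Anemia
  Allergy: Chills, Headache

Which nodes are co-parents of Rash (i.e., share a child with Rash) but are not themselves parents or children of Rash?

Children of Rash: Dyspnea, Pallor.
  Dyspnea: Anemia, Sepsis
  Pallor: Dyspnea, Jaundice, Sepsis
Excluding nodes already adjacent to Rash (Anemia, Dyspnea, Jaundice, Pallor), the co-parent-only contribution is {Sepsis}.

{Sepsis}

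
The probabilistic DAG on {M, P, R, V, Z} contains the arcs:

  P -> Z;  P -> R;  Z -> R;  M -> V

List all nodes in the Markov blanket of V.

{M}

V's children: none.
V's parents: M.
V has no children, so there are no co-parents.
MB(V) = {M}.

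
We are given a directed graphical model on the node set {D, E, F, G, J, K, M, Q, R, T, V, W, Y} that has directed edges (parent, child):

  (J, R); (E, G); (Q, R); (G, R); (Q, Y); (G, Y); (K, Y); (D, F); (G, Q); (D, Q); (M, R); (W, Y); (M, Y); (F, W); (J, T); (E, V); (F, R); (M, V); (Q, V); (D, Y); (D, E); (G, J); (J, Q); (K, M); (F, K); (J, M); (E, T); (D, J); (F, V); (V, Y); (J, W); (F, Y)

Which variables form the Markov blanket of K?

{D, F, G, J, M, Q, V, W, Y}

Recall MB(v) = parents ∪ children ∪ spouses, where spouses are the other parents of v's children.
K's parents: F.
Children of K: M, Y.
Co-parents of K (other parents of its children):
  M: J
  Y: D, F, G, M, Q, V, W
Union: {F} ∪ {M, Y} ∪ {D, F, G, J, M, Q, V, W} = {D, F, G, J, M, Q, V, W, Y}.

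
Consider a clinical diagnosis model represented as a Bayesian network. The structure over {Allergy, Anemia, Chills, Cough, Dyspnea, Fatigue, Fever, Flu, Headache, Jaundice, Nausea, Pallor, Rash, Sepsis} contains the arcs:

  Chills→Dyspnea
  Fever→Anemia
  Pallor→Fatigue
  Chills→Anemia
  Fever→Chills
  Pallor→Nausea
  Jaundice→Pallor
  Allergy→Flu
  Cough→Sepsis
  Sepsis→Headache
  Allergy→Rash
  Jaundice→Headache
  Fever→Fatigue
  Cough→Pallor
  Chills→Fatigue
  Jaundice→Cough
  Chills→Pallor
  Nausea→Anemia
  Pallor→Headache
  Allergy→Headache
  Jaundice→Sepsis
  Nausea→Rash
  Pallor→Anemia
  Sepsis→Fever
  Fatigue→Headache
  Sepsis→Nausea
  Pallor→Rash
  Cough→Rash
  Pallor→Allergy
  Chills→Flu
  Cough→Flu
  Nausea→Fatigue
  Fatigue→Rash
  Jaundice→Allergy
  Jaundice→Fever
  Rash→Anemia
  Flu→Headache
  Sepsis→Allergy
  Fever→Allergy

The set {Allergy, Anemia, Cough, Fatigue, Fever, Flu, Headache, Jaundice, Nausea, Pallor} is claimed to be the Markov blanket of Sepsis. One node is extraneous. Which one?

Sepsis has children Allergy, Fever, Headache, Nausea.
Pa(Sepsis) = {Cough, Jaundice}.
Parents of each child, excluding Sepsis:
  Fever: Jaundice
  Nausea: Pallor
  Allergy: Fever, Jaundice, Pallor
  Headache: Allergy, Fatigue, Flu, Jaundice, Pallor
MB(Sepsis) = {Allergy, Cough, Fatigue, Fever, Flu, Headache, Jaundice, Nausea, Pallor}.
Anemia is neither a parent, child, nor co-parent of Sepsis, so it does not belong.

Anemia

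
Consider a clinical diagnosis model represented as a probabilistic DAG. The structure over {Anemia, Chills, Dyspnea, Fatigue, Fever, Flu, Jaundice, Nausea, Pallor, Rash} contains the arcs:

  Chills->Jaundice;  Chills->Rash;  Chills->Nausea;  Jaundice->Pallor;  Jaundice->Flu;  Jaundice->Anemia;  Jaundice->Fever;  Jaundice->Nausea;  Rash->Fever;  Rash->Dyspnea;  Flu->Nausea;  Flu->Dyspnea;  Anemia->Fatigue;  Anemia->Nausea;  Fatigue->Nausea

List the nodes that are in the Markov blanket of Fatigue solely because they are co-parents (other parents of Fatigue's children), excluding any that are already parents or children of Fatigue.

Children of Fatigue: Nausea.
  Nausea also has parents Anemia, Chills, Flu, Jaundice.
Excluding nodes already adjacent to Fatigue (Anemia, Nausea), the co-parent-only contribution is {Chills, Flu, Jaundice}.

{Chills, Flu, Jaundice}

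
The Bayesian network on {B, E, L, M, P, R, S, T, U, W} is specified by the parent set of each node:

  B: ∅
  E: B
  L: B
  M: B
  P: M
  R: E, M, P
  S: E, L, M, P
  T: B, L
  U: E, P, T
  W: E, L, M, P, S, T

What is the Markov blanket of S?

{E, L, M, P, T, W}

S's parents: E, L, M, P.
S has child W.
Co-parents of S (other parents of its children):
  W's other parents are E, L, M, P, T.
Taking the union gives {E, L, M, P, T, W}.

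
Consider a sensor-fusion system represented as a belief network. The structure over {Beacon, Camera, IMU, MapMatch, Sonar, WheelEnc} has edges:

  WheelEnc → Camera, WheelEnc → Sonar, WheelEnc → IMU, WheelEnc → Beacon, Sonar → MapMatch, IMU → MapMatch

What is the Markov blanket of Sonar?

{IMU, MapMatch, WheelEnc}

A node's Markov blanket = Pa ∪ Ch ∪ (parents of Ch other than the node itself).
Ch(Sonar) = {MapMatch}.
Sonar's parents: WheelEnc.
Co-parents of Sonar (other parents of its children):
  MapMatch's other parent is IMU.
MB(Sonar) = {IMU, MapMatch, WheelEnc}.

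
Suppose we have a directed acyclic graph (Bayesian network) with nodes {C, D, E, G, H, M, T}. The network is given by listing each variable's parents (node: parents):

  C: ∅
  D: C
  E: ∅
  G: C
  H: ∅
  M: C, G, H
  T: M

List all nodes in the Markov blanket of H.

{C, G, M}

By definition, MB(H) is built from H's parents, H's children, and the co-parents of H.
H has no parents.
Children of H: M.
Other parents of H's children:
  M's other parents are C, G.
Union: {} ∪ {M} ∪ {C, G} = {C, G, M}.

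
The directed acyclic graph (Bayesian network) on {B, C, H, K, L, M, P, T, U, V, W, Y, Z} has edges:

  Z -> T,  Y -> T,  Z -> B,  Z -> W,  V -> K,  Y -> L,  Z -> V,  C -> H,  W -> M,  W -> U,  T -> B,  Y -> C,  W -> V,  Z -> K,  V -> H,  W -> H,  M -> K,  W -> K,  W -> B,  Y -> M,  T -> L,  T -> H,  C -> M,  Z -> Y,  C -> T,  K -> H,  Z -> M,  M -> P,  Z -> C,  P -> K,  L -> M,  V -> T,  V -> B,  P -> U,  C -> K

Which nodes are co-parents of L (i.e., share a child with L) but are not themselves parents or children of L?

{C, W, Z}

Children of L: M.
  M also has parents C, W, Y, Z.
Excluding nodes already adjacent to L (M, T, Y), the co-parent-only contribution is {C, W, Z}.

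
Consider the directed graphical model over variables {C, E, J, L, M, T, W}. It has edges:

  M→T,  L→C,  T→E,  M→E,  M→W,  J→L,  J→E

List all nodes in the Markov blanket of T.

{E, J, M}

By definition, MB(T) is built from T's parents, T's children, and the co-parents of T.
T has parent M.
Children of T: E.
Other parents of T's children:
  E: J, M
Union: {M} ∪ {E} ∪ {J, M} = {E, J, M}.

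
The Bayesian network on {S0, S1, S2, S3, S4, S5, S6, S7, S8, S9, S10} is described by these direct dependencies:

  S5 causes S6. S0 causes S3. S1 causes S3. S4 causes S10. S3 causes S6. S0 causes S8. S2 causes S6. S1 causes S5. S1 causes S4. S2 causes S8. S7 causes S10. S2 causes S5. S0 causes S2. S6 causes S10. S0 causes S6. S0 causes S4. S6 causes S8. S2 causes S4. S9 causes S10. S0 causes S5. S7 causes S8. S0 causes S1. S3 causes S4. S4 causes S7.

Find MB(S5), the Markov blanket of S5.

The Markov blanket of a node is its parents, its children, and the other parents of its children.
S5's parents: S0, S1, S2.
S5's children: S6.
Co-parents of S5 (other parents of its children):
  S6's other parents are S0, S2, S3.
MB(S5) = {S0, S1, S2, S3, S6}.

{S0, S1, S2, S3, S6}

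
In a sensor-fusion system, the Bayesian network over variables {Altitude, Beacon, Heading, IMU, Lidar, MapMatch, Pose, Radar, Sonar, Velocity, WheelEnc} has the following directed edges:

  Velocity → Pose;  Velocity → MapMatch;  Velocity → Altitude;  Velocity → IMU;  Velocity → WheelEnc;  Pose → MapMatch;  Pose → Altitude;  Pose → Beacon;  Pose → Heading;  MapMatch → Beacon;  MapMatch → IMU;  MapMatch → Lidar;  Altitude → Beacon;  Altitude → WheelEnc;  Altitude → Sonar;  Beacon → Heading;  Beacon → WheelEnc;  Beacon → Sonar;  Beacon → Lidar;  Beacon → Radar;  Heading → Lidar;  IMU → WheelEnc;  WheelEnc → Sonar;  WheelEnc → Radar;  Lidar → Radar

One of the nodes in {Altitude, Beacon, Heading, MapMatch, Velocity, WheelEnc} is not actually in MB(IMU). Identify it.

Heading

The Markov blanket of a node is its parents, its children, and the other parents of its children.
Ch(IMU) = {WheelEnc}.
Pa(IMU) = {MapMatch, Velocity}.
Parents of each child, excluding IMU:
  WheelEnc also has parents Altitude, Beacon, Velocity.
MB(IMU) = {Altitude, Beacon, MapMatch, Velocity, WheelEnc}.
Heading is neither a parent, child, nor co-parent of IMU, so it does not belong.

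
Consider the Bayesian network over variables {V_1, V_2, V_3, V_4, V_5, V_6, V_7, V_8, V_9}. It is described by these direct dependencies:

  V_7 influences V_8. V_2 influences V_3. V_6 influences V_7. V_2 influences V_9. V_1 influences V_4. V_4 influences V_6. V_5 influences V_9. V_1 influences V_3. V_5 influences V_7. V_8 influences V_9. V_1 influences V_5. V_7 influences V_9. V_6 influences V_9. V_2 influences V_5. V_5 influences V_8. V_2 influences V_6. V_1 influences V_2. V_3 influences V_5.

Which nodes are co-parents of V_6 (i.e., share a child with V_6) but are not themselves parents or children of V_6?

Children of V_6: V_7, V_9.
  V_7: V_5
  V_9: V_2, V_5, V_7, V_8
Excluding nodes already adjacent to V_6 (V_2, V_4, V_7, V_9), the co-parent-only contribution is {V_5, V_8}.

{V_5, V_8}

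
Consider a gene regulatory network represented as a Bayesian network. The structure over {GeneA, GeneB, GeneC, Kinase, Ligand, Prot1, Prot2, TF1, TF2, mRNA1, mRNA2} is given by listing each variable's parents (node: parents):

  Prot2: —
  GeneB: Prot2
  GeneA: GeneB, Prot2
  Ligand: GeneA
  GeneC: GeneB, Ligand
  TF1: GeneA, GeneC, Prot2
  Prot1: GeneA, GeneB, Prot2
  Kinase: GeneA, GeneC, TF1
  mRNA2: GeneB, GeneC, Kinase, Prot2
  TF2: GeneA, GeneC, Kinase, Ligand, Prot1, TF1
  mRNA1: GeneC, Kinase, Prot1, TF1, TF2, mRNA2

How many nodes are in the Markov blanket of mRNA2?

8

By definition, MB(mRNA2) is built from mRNA2's parents, mRNA2's children, and the co-parents of mRNA2.
mRNA2's parents: GeneB, GeneC, Kinase, Prot2.
Children of mRNA2: mRNA1.
Co-parents of mRNA2 (other parents of its children):
  mRNA1 also has parents GeneC, Kinase, Prot1, TF1, TF2.
MB(mRNA2) = {GeneB, GeneC, Kinase, Prot1, Prot2, TF1, TF2, mRNA1}, which has 8 nodes.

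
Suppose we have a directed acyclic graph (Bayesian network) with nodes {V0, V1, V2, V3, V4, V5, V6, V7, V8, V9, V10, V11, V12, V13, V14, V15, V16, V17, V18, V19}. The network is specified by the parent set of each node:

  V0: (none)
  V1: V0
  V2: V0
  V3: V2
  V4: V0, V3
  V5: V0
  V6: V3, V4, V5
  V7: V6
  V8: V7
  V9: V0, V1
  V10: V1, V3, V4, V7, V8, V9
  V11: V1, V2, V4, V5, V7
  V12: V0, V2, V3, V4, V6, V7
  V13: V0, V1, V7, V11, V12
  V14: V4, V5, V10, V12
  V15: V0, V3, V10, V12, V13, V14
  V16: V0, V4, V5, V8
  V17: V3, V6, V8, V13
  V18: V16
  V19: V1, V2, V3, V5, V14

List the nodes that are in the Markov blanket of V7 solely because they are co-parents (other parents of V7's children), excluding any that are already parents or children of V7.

{V0, V1, V2, V3, V4, V5, V9}

Children of V7: V8, V10, V11, V12, V13.
  V8: no additional parents.
  V10 also has parents V1, V3, V4, V8, V9.
  V11's other parents are V1, V2, V4, V5.
  V12 also has parents V0, V2, V3, V4, V6.
  parents(V13) \ {V7} = {V0, V1, V11, V12}.
Excluding nodes already adjacent to V7 (V6, V8, V10, V11, V12, V13), the co-parent-only contribution is {V0, V1, V2, V3, V4, V5, V9}.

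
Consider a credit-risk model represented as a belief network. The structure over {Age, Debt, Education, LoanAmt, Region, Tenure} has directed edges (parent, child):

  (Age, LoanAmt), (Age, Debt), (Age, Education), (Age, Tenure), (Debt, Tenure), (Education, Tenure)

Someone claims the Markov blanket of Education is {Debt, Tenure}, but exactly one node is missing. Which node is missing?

Recall MB(v) = parents ∪ children ∪ spouses, where spouses are the other parents of v's children.
Pa(Education) = {Age}.
Education has child Tenure.
Parents of each child, excluding Education:
  Tenure: Age, Debt
MB(Education) = {Age, Debt, Tenure}.
Comparing with the claimed set, Age is missing.

Age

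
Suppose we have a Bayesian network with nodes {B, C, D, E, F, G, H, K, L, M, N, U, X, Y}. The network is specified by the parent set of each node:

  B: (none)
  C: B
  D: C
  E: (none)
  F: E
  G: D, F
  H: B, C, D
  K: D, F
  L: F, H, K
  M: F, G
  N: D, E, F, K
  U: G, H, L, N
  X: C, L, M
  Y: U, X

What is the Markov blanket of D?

D has children G, H, K, N.
D's parents: C.
For each child, the remaining parents (spouses of D):
  G also has parent F.
  H also has parents B, C.
  parents(K) \ {D} = {F}.
  parents(N) \ {D} = {E, F, K}.
So the Markov blanket of D is {B, C, E, F, G, H, K, N}.

{B, C, E, F, G, H, K, N}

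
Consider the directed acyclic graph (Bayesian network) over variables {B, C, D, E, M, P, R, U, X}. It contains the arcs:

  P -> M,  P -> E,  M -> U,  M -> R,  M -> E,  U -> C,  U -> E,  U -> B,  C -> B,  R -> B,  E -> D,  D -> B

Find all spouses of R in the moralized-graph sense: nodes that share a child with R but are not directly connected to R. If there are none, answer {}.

Children of R: B.
  B's other parents are C, D, U.
Excluding nodes already adjacent to R (B, M), the co-parent-only contribution is {C, D, U}.

{C, D, U}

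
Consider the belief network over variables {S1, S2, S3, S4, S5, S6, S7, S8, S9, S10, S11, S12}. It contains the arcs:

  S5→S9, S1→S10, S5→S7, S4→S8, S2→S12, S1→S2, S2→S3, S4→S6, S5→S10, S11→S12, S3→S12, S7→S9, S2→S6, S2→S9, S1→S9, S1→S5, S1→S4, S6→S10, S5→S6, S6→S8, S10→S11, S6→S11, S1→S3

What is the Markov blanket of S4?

{S1, S2, S5, S6, S8}

S4's parents: S1.
S4's children: S6, S8.
Other parents of S4's children:
  S6's other parents are S2, S5.
  S8 also has parent S6.
Union: {S1} ∪ {S6, S8} ∪ {S2, S5, S6} = {S1, S2, S5, S6, S8}.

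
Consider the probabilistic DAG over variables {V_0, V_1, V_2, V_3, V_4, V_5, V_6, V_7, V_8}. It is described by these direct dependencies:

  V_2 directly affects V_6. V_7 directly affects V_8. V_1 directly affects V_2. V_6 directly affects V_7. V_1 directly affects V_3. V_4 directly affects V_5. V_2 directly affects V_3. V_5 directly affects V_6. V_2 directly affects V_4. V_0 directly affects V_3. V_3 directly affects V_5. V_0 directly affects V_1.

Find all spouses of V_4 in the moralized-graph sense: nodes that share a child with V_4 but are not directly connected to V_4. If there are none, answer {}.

{V_3}

Children of V_4: V_5.
  V_5: V_3
Excluding nodes already adjacent to V_4 (V_2, V_5), the co-parent-only contribution is {V_3}.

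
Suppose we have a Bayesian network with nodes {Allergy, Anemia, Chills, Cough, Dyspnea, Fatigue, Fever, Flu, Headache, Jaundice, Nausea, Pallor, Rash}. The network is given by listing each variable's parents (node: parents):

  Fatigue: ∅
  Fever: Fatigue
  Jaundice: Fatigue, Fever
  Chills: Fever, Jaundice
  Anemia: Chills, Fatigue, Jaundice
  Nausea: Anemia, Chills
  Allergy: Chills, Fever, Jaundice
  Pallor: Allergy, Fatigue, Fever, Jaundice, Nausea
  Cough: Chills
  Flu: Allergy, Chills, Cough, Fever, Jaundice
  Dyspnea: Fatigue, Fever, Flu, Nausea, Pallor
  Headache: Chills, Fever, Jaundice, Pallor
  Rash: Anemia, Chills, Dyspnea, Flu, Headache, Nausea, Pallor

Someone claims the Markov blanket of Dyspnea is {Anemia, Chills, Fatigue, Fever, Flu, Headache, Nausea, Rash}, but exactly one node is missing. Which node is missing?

Pallor

Children of Dyspnea: Rash.
Dyspnea's parents: Fatigue, Fever, Flu, Nausea, Pallor.
Parents of each child, excluding Dyspnea:
  Rash's other parents are Anemia, Chills, Flu, Headache, Nausea, Pallor.
MB(Dyspnea) = {Anemia, Chills, Fatigue, Fever, Flu, Headache, Nausea, Pallor, Rash}.
Comparing with the claimed set, Pallor is missing.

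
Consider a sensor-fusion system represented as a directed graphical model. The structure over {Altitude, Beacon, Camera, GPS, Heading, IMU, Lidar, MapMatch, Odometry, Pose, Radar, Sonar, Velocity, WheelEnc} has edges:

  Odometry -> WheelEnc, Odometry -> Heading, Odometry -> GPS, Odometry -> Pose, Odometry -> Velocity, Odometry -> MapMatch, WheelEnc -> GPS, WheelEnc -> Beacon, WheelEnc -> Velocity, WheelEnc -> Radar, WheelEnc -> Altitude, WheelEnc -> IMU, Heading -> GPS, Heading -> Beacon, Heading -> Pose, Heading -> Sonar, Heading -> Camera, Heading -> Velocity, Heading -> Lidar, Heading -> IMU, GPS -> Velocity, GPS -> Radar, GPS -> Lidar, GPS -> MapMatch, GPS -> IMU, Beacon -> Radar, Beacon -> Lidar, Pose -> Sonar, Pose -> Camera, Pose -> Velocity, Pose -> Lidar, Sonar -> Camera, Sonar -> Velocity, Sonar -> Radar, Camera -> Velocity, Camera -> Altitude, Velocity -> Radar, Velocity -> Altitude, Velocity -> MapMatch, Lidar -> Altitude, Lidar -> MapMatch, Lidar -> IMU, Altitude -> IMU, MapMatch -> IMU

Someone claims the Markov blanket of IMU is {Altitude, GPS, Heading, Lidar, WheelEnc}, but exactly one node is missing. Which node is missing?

Recall MB(v) = parents ∪ children ∪ spouses, where spouses are the other parents of v's children.
IMU has parents Altitude, GPS, Heading, Lidar, MapMatch, WheelEnc.
Ch(IMU) = {}.
With no children, IMU has no spouses; the co-parent set is empty.
MB(IMU) = {Altitude, GPS, Heading, Lidar, MapMatch, WheelEnc}.
Comparing with the claimed set, MapMatch is missing.

MapMatch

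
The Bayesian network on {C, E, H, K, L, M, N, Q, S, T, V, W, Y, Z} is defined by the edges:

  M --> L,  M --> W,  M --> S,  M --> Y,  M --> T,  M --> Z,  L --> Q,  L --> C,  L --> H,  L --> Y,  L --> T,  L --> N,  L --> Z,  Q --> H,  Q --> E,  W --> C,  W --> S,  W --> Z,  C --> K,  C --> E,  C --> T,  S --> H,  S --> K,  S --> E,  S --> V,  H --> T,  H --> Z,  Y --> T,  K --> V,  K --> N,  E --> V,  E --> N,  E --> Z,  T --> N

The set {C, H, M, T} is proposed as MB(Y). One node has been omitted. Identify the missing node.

The Markov blanket of a node is its parents, its children, and the other parents of its children.
Pa(Y) = {L, M}.
Y has child T.
Other parents of Y's children:
  parents(T) \ {Y} = {C, H, L, M}.
MB(Y) = {C, H, L, M, T}.
Comparing with the claimed set, L is missing.

L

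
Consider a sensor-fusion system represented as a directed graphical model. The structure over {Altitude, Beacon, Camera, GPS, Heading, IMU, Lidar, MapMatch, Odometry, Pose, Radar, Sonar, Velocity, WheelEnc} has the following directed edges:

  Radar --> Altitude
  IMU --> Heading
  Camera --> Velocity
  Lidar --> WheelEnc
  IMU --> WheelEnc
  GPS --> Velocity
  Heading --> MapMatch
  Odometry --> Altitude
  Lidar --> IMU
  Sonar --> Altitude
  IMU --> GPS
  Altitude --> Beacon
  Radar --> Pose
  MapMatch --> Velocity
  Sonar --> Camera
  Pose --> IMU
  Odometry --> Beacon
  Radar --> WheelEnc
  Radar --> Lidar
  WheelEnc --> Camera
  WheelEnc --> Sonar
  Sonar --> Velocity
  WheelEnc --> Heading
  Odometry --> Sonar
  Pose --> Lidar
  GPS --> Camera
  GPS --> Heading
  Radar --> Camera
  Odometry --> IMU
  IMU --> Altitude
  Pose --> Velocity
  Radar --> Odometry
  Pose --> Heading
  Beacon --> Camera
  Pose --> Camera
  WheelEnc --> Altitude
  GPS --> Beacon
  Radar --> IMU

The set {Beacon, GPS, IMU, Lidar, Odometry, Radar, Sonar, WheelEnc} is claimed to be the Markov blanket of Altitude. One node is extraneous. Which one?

Lidar

By definition, MB(Altitude) is built from Altitude's parents, Altitude's children, and the co-parents of Altitude.
Parents of Altitude: IMU, Odometry, Radar, Sonar, WheelEnc.
Ch(Altitude) = {Beacon}.
Co-parents of Altitude (other parents of its children):
  Beacon's other parents are GPS, Odometry.
MB(Altitude) = {Beacon, GPS, IMU, Odometry, Radar, Sonar, WheelEnc}.
Lidar is neither a parent, child, nor co-parent of Altitude, so it does not belong.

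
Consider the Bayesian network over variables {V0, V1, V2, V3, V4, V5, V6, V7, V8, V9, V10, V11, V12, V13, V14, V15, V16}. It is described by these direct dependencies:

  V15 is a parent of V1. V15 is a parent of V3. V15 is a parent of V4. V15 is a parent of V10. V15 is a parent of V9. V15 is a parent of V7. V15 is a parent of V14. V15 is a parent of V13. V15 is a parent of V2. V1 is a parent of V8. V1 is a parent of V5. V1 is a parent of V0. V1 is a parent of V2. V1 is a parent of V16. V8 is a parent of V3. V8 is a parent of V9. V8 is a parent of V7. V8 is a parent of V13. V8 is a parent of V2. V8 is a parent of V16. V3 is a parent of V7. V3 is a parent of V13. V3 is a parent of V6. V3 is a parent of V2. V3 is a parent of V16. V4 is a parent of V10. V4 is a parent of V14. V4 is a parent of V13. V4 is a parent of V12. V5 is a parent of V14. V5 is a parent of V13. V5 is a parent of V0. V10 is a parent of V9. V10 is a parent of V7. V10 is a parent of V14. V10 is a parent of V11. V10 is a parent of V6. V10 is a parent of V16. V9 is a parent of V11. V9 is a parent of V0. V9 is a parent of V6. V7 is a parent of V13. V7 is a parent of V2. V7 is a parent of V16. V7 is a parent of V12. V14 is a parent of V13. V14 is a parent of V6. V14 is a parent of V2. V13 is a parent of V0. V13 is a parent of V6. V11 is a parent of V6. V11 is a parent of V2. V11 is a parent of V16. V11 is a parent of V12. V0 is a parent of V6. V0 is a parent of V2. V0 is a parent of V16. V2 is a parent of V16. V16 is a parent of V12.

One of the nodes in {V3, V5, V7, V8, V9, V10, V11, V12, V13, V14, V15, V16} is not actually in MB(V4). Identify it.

V9

Ch(V4) = {V10, V12, V13, V14}.
Parents of V4: V15.
Parents of each child, excluding V4:
  V10's other parent is V15.
  V14 also has parents V5, V10, V15.
  parents(V13) \ {V4} = {V3, V5, V7, V8, V14, V15}.
  parents(V12) \ {V4} = {V7, V11, V16}.
MB(V4) = {V3, V5, V7, V8, V10, V11, V12, V13, V14, V15, V16}.
V9 is neither a parent, child, nor co-parent of V4, so it does not belong.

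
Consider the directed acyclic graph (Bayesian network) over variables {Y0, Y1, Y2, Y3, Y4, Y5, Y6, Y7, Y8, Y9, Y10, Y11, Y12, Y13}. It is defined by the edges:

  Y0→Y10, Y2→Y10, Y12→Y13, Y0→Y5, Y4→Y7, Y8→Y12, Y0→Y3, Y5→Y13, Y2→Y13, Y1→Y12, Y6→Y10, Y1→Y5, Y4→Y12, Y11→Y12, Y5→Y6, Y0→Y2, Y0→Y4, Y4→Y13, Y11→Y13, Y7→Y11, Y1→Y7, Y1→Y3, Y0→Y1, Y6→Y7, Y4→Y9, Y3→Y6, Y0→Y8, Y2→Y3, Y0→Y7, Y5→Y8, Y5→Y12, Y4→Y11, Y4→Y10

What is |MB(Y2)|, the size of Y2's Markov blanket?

10

Ch(Y2) = {Y3, Y10, Y13}.
Pa(Y2) = {Y0}.
Co-parents of Y2 (other parents of its children):
  Y3's other parents are Y0, Y1.
  Y10 also has parents Y0, Y4, Y6.
  Y13's other parents are Y4, Y5, Y11, Y12.
MB(Y2) = {Y0, Y1, Y3, Y4, Y5, Y6, Y10, Y11, Y12, Y13}, which has 10 nodes.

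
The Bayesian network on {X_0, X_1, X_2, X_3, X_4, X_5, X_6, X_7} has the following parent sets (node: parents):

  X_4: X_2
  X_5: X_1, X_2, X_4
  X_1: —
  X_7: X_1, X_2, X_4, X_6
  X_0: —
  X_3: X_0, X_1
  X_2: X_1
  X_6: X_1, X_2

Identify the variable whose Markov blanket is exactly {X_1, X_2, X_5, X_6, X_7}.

X_4

The target node must have every member of {X_1, X_2, X_5, X_6, X_7} as a parent, child, or co-parent, and no others.
Parents of X_4: X_2; children: X_5, X_7; co-parents: X_1, X_2, X_6.
These exactly cover the given set, so the node is X_4.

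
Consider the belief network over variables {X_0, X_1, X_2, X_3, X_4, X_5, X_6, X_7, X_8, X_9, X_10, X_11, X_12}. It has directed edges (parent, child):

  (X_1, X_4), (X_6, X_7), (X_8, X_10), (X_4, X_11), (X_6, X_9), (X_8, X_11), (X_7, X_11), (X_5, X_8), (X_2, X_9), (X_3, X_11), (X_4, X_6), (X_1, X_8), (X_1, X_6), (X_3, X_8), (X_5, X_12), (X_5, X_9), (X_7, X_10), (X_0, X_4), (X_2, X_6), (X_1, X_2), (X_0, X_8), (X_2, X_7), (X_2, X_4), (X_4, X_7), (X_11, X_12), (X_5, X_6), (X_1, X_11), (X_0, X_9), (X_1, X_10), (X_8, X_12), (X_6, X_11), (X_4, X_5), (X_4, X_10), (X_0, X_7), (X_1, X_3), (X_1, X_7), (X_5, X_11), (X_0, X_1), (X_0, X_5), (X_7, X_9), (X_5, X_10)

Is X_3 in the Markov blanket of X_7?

Yes

X_3 is a co-parent of X_7: both are parents of X_11.
So X_3 ∈ MB(X_7).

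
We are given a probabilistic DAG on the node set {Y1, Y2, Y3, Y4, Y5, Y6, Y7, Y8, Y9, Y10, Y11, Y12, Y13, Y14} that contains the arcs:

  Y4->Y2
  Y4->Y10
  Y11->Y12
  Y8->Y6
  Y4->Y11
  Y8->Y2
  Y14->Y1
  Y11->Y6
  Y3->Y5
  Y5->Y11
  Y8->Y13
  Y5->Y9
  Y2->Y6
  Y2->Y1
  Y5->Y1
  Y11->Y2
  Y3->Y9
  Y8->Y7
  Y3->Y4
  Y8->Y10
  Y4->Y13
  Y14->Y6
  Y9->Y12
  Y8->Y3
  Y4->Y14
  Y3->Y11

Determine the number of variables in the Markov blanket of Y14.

7

By definition, MB(Y14) is built from Y14's parents, Y14's children, and the co-parents of Y14.
Y14 has parent Y4.
Y14 has children Y1, Y6.
Other parents of Y14's children:
  Y1 also has parents Y2, Y5.
  Y6 also has parents Y2, Y8, Y11.
MB(Y14) = {Y1, Y2, Y4, Y5, Y6, Y8, Y11}, which has 7 nodes.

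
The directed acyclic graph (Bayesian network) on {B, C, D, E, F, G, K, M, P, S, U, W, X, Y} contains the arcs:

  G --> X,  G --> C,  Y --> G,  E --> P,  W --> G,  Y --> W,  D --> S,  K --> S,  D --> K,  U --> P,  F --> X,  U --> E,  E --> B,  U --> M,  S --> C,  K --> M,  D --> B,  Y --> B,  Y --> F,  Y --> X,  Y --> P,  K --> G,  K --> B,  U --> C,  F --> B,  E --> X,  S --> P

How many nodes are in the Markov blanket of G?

Parents of G: K, W, Y.
Children of G: C, X.
Co-parents of G (other parents of its children):
  parents(C) \ {G} = {S, U}.
  X also has parents E, F, Y.
MB(G) = {C, E, F, K, S, U, W, X, Y}, which has 9 nodes.

9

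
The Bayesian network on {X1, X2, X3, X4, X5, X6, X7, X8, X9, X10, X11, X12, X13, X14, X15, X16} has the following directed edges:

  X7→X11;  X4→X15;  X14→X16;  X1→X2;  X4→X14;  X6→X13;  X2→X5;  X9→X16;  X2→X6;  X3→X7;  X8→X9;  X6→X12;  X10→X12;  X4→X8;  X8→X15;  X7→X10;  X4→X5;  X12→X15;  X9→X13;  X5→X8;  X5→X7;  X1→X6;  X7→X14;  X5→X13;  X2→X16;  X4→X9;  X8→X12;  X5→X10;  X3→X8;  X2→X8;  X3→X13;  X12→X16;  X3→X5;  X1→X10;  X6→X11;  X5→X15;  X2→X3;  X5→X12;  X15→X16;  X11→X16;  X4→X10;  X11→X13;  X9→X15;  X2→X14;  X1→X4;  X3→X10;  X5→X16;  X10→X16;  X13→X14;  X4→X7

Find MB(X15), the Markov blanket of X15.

The Markov blanket of a node is its parents, its children, and the other parents of its children.
Parents of X15: X4, X5, X8, X9, X12.
Children of X15: X16.
Co-parents of X15 (other parents of its children):
  X16's other parents are X2, X5, X9, X10, X11, X12, X14.
Union: {X4, X5, X8, X9, X12} ∪ {X16} ∪ {X2, X5, X9, X10, X11, X12, X14} = {X2, X4, X5, X8, X9, X10, X11, X12, X14, X16}.

{X2, X4, X5, X8, X9, X10, X11, X12, X14, X16}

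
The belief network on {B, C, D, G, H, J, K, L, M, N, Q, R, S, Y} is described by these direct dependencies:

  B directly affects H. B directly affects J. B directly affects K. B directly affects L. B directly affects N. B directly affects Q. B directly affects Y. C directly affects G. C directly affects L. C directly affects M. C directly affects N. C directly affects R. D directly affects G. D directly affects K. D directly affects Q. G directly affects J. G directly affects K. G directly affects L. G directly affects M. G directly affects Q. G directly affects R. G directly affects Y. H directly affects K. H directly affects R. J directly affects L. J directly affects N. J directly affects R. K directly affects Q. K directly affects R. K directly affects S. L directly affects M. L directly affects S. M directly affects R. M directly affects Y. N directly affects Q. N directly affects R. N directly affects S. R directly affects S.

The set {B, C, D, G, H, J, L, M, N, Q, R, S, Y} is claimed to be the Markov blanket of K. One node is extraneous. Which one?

Y

K has children Q, R, S.
Parents of K: B, D, G, H.
Co-parents of K (other parents of its children):
  Q's other parents are B, D, G, N.
  R's other parents are C, G, H, J, M, N.
  parents(S) \ {K} = {L, N, R}.
MB(K) = {B, C, D, G, H, J, L, M, N, Q, R, S}.
Y is neither a parent, child, nor co-parent of K, so it does not belong.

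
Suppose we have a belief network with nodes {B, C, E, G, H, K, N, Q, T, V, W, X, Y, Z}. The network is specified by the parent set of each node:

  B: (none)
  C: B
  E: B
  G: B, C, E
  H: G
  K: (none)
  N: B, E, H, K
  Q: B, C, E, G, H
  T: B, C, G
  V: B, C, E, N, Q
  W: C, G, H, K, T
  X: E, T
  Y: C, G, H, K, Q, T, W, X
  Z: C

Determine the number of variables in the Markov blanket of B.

9

A node's Markov blanket = Pa ∪ Ch ∪ (parents of Ch other than the node itself).
Pa(B) = {}.
Ch(B) = {C, E, G, N, Q, T, V}.
Other parents of B's children:
  C: no additional parents.
  E: no additional parents.
  G also has parents C, E.
  N's other parents are E, H, K.
  parents(Q) \ {B} = {C, E, G, H}.
  parents(T) \ {B} = {C, G}.
  V's other parents are C, E, N, Q.
MB(B) = {C, E, G, H, K, N, Q, T, V}, which has 9 nodes.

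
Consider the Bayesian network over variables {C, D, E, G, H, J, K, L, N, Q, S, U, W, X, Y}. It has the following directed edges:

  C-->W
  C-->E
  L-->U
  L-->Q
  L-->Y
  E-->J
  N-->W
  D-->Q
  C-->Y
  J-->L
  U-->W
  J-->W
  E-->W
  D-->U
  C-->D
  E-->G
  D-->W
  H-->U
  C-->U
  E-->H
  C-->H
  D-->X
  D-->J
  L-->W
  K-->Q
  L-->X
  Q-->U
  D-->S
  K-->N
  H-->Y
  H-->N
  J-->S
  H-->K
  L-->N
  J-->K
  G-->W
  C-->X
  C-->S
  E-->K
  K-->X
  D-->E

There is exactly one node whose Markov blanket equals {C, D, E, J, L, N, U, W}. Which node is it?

The target node must have every member of {C, D, E, J, L, N, U, W} as a parent, child, or co-parent, and no others.
Parents of G: E; children: W; co-parents: C, D, E, J, L, N, U.
These exactly cover the given set, so the node is G.

G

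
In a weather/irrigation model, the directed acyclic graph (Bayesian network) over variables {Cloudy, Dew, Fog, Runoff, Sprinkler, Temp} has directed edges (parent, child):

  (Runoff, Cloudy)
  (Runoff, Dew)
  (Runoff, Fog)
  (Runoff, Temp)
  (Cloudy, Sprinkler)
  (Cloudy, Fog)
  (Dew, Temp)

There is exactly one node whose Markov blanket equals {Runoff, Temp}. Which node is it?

Dew

The target node must have every member of {Runoff, Temp} as a parent, child, or co-parent, and no others.
Parents of Dew: Runoff; children: Temp; co-parents: Runoff.
These exactly cover the given set, so the node is Dew.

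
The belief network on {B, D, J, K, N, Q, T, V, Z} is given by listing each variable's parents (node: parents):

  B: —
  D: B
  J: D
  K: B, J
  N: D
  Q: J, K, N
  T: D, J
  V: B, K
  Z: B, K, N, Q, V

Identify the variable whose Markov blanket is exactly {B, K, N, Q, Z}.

The target node must have every member of {B, K, N, Q, Z} as a parent, child, or co-parent, and no others.
Parents of V: B, K; children: Z; co-parents: B, K, N, Q.
These exactly cover the given set, so the node is V.

V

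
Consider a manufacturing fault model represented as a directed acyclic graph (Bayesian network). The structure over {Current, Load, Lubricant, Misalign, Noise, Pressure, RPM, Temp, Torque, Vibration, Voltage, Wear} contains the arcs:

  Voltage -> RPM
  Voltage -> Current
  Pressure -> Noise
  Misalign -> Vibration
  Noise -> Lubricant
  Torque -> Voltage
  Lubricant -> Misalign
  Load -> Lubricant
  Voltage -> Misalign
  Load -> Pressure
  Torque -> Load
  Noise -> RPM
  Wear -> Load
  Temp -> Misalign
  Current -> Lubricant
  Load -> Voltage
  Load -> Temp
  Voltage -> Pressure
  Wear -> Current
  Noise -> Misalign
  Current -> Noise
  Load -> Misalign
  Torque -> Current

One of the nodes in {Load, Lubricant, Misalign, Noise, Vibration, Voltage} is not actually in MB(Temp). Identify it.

Temp has parent Load.
Temp has child Misalign.
Other parents of Temp's children:
  Misalign also has parents Load, Lubricant, Noise, Voltage.
MB(Temp) = {Load, Lubricant, Misalign, Noise, Voltage}.
Vibration is neither a parent, child, nor co-parent of Temp, so it does not belong.

Vibration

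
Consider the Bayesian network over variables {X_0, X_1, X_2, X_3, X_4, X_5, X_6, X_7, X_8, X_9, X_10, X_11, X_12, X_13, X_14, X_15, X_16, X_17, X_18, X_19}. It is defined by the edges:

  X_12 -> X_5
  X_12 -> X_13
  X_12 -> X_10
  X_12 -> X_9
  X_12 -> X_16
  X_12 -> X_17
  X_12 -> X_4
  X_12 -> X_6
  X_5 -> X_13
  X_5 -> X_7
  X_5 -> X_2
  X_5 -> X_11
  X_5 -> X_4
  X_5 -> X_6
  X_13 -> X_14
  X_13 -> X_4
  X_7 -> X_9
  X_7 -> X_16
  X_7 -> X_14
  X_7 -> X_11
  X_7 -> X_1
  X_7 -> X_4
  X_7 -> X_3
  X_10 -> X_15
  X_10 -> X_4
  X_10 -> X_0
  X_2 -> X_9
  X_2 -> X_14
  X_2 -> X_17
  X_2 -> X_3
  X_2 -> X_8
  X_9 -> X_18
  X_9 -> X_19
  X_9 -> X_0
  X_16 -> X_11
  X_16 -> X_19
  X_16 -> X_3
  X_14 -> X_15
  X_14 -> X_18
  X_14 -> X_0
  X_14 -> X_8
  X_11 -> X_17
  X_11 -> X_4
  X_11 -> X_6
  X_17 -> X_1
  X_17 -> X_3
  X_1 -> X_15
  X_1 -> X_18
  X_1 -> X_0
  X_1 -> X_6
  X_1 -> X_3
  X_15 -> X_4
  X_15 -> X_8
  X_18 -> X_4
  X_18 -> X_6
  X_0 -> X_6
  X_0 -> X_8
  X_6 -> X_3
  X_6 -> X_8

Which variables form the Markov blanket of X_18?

Parents of X_18: X_1, X_9, X_14.
Children of X_18: X_4, X_6.
Co-parents of X_18 (other parents of its children):
  X_4's other parents are X_5, X_7, X_10, X_11, X_12, X_13, X_15.
  X_6's other parents are X_0, X_1, X_5, X_11, X_12.
So the Markov blanket of X_18 is {X_0, X_1, X_4, X_5, X_6, X_7, X_9, X_10, X_11, X_12, X_13, X_14, X_15}.

{X_0, X_1, X_4, X_5, X_6, X_7, X_9, X_10, X_11, X_12, X_13, X_14, X_15}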